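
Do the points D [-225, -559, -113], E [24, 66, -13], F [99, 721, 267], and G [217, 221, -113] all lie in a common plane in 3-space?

With D as base: DE = (249, 625, 100), DF = (324, 1280, 380), DG = (442, 780, 0).
DF × DG = (-296400, 167960, -313040).
DE · (DF × DG) = -132600.
Since -132600 ≠ 0, the four points are not coplanar.

No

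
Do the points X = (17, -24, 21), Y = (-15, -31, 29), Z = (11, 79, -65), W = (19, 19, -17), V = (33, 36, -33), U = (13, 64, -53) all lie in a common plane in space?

The plane through X, Y, Z has normal n = XY × XZ = (-222, -2800, -3338) and equation n·P = -6672.
Checking the remaining points: n·W = -672, n·V = 2028, n·U = -5172.
Since n·W = -672 ≠ -6672, W is off the plane and the points are not all coplanar.

No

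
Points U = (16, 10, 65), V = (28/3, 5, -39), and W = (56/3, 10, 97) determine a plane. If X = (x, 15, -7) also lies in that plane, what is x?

8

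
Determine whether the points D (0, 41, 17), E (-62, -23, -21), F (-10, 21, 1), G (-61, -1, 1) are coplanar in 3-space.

A normal to the plane through D, E, F is n = DE × DF = (264, -612, 600).
The plane has equation n·P = -14892. For G: n·G = -14892.
Equal, so G lies in the plane and all four are coplanar.

Yes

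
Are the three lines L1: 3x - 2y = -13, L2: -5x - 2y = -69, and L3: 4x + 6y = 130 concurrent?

Lines aᵢx + bᵢy = cᵢ with pairwise distinct directions are concurrent exactly when det[aᵢ bᵢ cᵢ] = 0.
Here the determinant is 0.
It vanishes, so the lines are concurrent at (7, 17).

Yes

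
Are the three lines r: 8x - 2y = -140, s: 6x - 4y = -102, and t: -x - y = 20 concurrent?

No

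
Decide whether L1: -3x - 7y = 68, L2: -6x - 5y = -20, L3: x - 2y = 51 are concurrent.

No

Lines aᵢx + bᵢy = cᵢ with pairwise distinct directions are concurrent exactly when det[aᵢ bᵢ cᵢ] = 0.
Here the determinant is 39.
Nonzero, so no common point exists.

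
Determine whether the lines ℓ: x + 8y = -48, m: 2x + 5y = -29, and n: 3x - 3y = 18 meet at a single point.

Lines aᵢx + bᵢy = cᵢ with pairwise distinct directions are concurrent exactly when det[aᵢ bᵢ cᵢ] = 0.
Here the determinant is 27.
Nonzero, so no common point exists.

No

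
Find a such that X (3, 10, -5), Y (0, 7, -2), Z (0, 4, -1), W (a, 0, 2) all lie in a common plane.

-5/2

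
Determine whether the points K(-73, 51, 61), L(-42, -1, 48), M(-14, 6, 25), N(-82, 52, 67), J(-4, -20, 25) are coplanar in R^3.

The plane through K, L, M has normal n = KL × KM = (1287, 349, 1673) and equation n·P = 25901.
Checking the remaining points: n·N = 24705, n·J = 29697.
Since n·N = 24705 ≠ 25901, N is off the plane and the points are not all coplanar.

No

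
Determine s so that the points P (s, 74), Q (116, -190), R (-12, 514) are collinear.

68

Collinearity: (P − Q) must be parallel to (R − Q) = (-128, 704).
Cross-multiplying the components: (s − 116)·(704) = (264)·(-128).
Solving gives s = 68.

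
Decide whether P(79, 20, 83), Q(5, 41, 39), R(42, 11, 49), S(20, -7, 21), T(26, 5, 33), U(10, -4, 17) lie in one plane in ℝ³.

No

The plane through P, Q, R has normal n = PQ × PR = (-1110, -888, 1443) and equation n·X = 14319.
Checking the remaining points: n·S = 14319, n·T = 14319, n·U = 16983.
Since n·U = 16983 ≠ 14319, U is off the plane and the points are not all coplanar.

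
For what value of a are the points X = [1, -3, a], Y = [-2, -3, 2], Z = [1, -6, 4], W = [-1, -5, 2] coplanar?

6

The points are coplanar iff XY · (XZ × XW) = 0.
Expanding, this is linear in a: (3)a + (-18) = 0.
So a = 6.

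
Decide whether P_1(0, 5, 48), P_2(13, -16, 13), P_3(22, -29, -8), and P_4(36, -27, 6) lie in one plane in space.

Yes

A normal to the plane through P_1, P_2, P_3 is n = P_1P_2 × P_1P_3 = (-14, -42, 20).
The plane has equation n·P = 750. For P_4: n·P_4 = 750.
Equal, so P_4 lies in the plane and all four are coplanar.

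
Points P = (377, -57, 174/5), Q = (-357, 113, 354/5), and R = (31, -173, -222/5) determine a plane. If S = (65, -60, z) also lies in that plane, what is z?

Coplanarity requires PQ · (PR × PS) = 0.
PQ = (-734, 170, 36), PR = (-346, -116, -396/5); the triple product is linear in z with coefficient 143964 and constant term -9501624/5.
Setting it to zero: z = 66/5.

66/5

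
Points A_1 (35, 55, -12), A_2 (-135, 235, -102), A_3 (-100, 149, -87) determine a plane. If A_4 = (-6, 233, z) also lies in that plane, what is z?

Coplanarity requires A_1A_2 · (A_1A_3 × A_1A_4) = 0.
A_1A_2 = (-170, 180, -90), A_1A_3 = (-135, 94, -75); the triple product is linear in z with coefficient 8320 and constant term 199680.
Setting it to zero: z = -24.

-24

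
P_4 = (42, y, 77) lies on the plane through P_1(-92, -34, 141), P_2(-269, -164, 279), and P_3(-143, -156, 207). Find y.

-66

Coplanarity requires P_1P_2 · (P_1P_3 × P_1P_4) = 0.
P_1P_2 = (-177, -130, 138), P_1P_3 = (-51, -122, 66); the triple product is linear in y with coefficient 4644 and constant term 306504.
Setting it to zero: y = -66.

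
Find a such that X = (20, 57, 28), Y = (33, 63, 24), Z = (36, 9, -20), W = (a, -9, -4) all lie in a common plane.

Normal to plane XYZ: n = (-480, 560, -720); plane equation n·P = 2160.
Requiring n·W = 2160: (-480)a + (-2160) = 2160.
So a = -9.

-9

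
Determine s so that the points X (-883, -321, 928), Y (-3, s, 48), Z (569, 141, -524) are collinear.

Collinearity requires XY × XZ = 0; each component is linear in s.
The x-component gives (-1452)s + (-59532) = 0, so s = -41.
The remaining components then also vanish.

-41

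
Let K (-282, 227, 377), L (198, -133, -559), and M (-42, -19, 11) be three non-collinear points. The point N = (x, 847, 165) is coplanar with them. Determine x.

-522

Coplanarity requires KL · (KM × KN) = 0.
KL = (480, -360, -936), KM = (240, -246, -366); the triple product is linear in x with coefficient -98496 and constant term -51414912.
Setting it to zero: x = -522.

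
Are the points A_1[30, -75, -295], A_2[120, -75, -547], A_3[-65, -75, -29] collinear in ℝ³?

Yes

A_1A_2 = (90, 0, -252), A_1A_3 = (-95, 0, 266).
A_1A_2 × A_1A_3 = (0, 0, 0).
The cross product vanishes, so the three points are collinear.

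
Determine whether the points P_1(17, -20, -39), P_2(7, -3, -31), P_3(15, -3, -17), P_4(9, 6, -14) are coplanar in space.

The four points are coplanar iff the 3×3 determinant with rows P_1P_2, P_1P_3, P_1P_4 is zero.
Rows: (-10, 17, 8), (-2, 17, 22), (-8, 26, 25).
Expanding along the first row: (-10)(-147) − (17)(126) + (8)(84) = 0.
Zero determinant ⇒ coplanar.

Yes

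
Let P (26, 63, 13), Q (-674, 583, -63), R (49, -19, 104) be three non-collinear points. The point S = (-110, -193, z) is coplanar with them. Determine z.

485

The plane through P, Q, R has equation 41088x + 61952y + 45440z = 5561984.
Substituting S: (45440)z + (-16476416) = 5561984, so z = 485.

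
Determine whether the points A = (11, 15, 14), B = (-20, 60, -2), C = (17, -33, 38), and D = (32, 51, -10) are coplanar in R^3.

No

The four points are coplanar iff the 3×3 determinant with rows AB, AC, AD is zero.
Rows: (-31, 45, -16), (6, -48, 24), (21, 36, -24).
Expanding along the first row: (-31)(288) − (45)(-648) + (-16)(1224) = 648.
Nonzero ⇒ not coplanar.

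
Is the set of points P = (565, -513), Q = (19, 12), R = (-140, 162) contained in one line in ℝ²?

No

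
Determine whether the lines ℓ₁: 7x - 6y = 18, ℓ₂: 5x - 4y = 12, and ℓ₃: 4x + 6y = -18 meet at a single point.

Yes

The three lines meet at one point iff the augmented coefficient matrix [aᵢ bᵢ cᵢ] has rank < 3, i.e. its determinant vanishes.
Here the determinant is 0.
It vanishes, so the lines are concurrent at (0, -3).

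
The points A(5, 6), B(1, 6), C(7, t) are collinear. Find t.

Collinearity: (C − A) must be parallel to (B − A) = (-4, 0).
Cross-multiplying the components: (t − 6)·(-4) = (2)·(0).
Solving gives t = 6.

6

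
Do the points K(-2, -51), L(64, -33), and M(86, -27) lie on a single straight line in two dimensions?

KL = (66, 18), KM = (88, 24).
Checking proportionality: KM = 4/3·KL, so the vectors are parallel and the points are collinear.

Yes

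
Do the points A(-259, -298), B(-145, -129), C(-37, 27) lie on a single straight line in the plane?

AB = (114, 169), AC = (222, 325).
If collinear, AC would be a scalar multiple of AB. But (114)·(325) ≠ (169)·(222) (difference -468), so they are not parallel; the points are not collinear.

No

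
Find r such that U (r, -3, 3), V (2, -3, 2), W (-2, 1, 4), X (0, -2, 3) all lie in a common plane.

The points are coplanar iff UV · (UW × UX) = 0.
Expanding, this is linear in r: (-2)r + (0) = 0.
So r = 0.

0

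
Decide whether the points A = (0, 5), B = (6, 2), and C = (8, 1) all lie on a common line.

Yes

AB = (6, -3), AC = (8, -4).
det[AB; AC] = (6)(-4) − (-3)(8) = 0.
The determinant is zero, so the points are collinear.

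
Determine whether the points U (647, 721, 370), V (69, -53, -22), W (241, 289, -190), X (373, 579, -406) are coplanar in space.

The four points are coplanar iff the 3×3 determinant with rows UV, UW, UX is zero.
Rows: (-578, -774, -392), (-406, -432, -560), (-274, -142, -776).
Expanding along the first row: (-578)(255712) − (-774)(161616) + (-392)(-60716) = 1089920.
Nonzero ⇒ not coplanar.

No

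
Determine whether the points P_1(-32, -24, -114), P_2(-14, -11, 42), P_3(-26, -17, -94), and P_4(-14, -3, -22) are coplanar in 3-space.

A normal to the plane through P_1, P_2, P_3 is n = P_1P_2 × P_1P_3 = (-832, 576, 48).
The plane has equation n·P = 7328. For P_4: n·P_4 = 8864.
8864 ≠ 7328, so P_4 is off the plane.

No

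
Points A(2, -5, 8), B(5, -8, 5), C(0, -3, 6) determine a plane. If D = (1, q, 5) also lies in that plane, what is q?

A normal to the plane is n = AB × AC = (12, 12, 0).
D lies in the plane iff n · AD = 0.
This gives (12)q + (48) = 0, so q = -4.

-4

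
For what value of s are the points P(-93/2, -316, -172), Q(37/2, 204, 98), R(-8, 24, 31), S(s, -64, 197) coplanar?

The points are coplanar iff PQ · (PR × PS) = 0.
Expanding, this is linear in s: (13760)s + (701760) = 0.
So s = -51.

-51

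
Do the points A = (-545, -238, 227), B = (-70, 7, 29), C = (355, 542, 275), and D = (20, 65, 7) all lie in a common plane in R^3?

The four points are coplanar iff the 3×3 determinant with rows AB, AC, AD is zero.
Rows: (475, 245, -198), (900, 780, 48), (565, 303, -220).
Expanding along the first row: (475)(-186144) − (245)(-225120) + (-198)(-168000) = 0.
Zero determinant ⇒ coplanar.

Yes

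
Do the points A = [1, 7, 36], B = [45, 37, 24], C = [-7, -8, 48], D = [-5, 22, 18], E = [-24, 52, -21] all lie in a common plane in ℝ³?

The plane through A, B, C has normal n = AB × AC = (180, -432, -420) and equation n·P = -17964.
Checking the remaining points: n·D = -17964, n·E = -17964.
All equal -17964, so all 5 points lie in one plane.

Yes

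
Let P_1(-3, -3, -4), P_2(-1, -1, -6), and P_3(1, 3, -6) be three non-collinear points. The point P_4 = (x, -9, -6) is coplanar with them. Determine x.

-5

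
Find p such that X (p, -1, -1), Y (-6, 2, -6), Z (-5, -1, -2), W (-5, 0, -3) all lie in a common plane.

-4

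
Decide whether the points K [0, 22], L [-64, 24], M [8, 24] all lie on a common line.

No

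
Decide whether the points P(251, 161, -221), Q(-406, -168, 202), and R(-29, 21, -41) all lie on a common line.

No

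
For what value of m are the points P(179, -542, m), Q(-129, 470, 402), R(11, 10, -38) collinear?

Collinearity requires PQ × PR = 0; each component is linear in m.
The x-component gives (-460)m + (-260360) = 0, so m = -566.
The remaining components then also vanish.

-566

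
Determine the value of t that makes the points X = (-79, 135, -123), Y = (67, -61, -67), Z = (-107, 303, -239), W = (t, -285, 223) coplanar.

-89

The points are coplanar iff XY · (XZ × XW) = 0.
Expanding, this is linear in t: (13328)t + (1186192) = 0.
So t = -89.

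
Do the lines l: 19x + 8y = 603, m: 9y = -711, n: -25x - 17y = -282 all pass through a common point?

Intersecting l and m: solving the 2×2 system gives (x, y) = (65, -79).
Substitute into n: (-25)(65) + (-17)(-79) = -282.
This equals -282, so (65, -79) lies on all three lines and they are concurrent.

Yes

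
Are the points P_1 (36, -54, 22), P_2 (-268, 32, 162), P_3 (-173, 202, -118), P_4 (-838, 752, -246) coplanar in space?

A normal to the plane through P_1, P_2, P_3 is n = P_1P_2 × P_1P_3 = (-47880, -71820, -59850).
The plane has equation n·P = 837900. For P_4: n·P_4 = 837900.
Equal, so P_4 lies in the plane and all four are coplanar.

Yes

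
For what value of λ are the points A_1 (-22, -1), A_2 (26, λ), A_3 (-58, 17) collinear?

Collinearity: (A_2 − A_1) must be parallel to (A_3 − A_1) = (-36, 18).
Cross-multiplying the components: (λ − (-1))·(-36) = (48)·(18).
Solving gives λ = -25.

-25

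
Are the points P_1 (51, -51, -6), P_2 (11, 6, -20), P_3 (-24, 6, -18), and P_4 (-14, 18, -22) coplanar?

Yes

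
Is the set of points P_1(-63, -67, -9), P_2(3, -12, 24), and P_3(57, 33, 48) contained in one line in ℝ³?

No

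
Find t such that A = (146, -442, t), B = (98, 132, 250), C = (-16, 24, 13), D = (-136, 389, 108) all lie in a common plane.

Coplanarity ⇔ det[AB; AC; AD] = 0.
Expanding, this is linear in t: (54570)t + (5238720) = 0.
So t = -96.

-96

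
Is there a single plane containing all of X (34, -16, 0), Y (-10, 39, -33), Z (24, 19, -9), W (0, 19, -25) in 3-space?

The four points are coplanar iff the 3×3 determinant with rows XY, XZ, XW is zero.
Rows: (-44, 55, -33), (-10, 35, -9), (-34, 35, -25).
Expanding along the first row: (-44)(-560) − (55)(-56) + (-33)(840) = 0.
Zero determinant ⇒ coplanar.

Yes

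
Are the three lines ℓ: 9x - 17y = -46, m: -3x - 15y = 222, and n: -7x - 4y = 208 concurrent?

Intersecting ℓ and m: solving the 2×2 system gives (x, y) = (-24, -10).
Substitute into n: (-7)(-24) + (-4)(-10) = 208.
This equals 208, so (-24, -10) lies on all three lines and they are concurrent.

Yes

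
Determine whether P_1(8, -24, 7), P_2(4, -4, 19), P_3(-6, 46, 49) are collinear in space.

Yes

P_1P_2 = (-4, 20, 12), P_1P_3 = (-14, 70, 42).
Each component of P_1P_3 is 7/2 times the corresponding component of P_1P_2, so P_1P_3 = 7/2·P_1P_2 and the points are collinear.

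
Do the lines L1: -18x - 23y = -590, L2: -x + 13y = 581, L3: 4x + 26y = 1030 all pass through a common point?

No

Intersecting L1 and L2: solving the 2×2 system gives (x, y) = (-5693/257, 11048/257).
Substitute into L3: (4)(-5693/257) + (26)(11048/257) = 264476/257.
But L3 requires 1030 ≠ 264476/257, so the three lines have no common point.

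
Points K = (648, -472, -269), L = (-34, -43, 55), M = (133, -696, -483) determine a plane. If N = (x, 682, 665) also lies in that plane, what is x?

Coplanarity requires KL · (KM × KN) = 0.
KL = (-682, 429, 324), KM = (-515, -224, -214); the triple product is linear in x with coefficient -19230 and constant term 519210.
Setting it to zero: x = 27.

27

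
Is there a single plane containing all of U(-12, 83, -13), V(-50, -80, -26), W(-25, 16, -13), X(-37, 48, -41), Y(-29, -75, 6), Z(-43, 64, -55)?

No

The plane through U, V, W has normal n = UV × UW = (-871, 169, 427) and equation n·P = 18928.
Checking the remaining points: n·X = 22832, n·Y = 15146, n·Z = 24784.
Since n·X = 22832 ≠ 18928, X is off the plane and the points are not all coplanar.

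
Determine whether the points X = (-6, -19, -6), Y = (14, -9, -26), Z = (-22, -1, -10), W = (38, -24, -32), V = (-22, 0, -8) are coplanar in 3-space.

No

The plane through X, Y, Z has normal n = XY × XZ = (320, 400, 520) and equation n·P = -12640.
Checking the remaining points: n·W = -14080, n·V = -11200.
Since n·W = -14080 ≠ -12640, W is off the plane and the points are not all coplanar.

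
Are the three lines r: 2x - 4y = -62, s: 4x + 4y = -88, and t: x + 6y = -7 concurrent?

Yes

Intersecting r and s: solving the 2×2 system gives (x, y) = (-25, 3).
Substitute into t: (1)(-25) + (6)(3) = -7.
This equals -7, so (-25, 3) lies on all three lines and they are concurrent.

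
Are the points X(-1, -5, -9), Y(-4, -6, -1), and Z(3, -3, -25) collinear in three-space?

No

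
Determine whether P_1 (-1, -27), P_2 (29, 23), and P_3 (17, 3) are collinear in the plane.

P_1P_2 = (30, 50), P_1P_3 = (18, 30).
Checking proportionality: P_1P_3 = 3/5·P_1P_2, so the vectors are parallel and the points are collinear.

Yes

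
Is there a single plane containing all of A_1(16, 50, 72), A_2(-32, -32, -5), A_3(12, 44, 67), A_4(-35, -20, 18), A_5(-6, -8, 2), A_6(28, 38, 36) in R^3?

The plane through A_1, A_2, A_3 has normal n = A_1A_2 × A_1A_3 = (-52, 68, -40) and equation n·P = -312.
Checking the remaining points: n·A_4 = -260, n·A_5 = -312, n·A_6 = -312.
Since n·A_4 = -260 ≠ -312, A_4 is off the plane and the points are not all coplanar.

No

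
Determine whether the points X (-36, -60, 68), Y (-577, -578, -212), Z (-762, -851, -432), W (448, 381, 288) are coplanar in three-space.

No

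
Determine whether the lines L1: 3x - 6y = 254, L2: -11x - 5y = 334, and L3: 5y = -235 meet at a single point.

No

Intersecting L1 and L2: solving the 2×2 system gives (x, y) = (-734/81, -3796/81).
Substitute into L3: (0)(-734/81) + (5)(-3796/81) = -18980/81.
But L3 requires -235 ≠ -18980/81, so the three lines have no common point.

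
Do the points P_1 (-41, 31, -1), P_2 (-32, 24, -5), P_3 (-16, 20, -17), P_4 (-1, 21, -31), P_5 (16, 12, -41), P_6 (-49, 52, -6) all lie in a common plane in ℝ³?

The plane through P_1, P_2, P_3 has normal n = P_1P_2 × P_1P_3 = (68, 44, 76) and equation n·P = -1500.
Checking the remaining points: n·P_4 = -1500, n·P_5 = -1500, n·P_6 = -1500.
All equal -1500, so all 6 points lie in one plane.

Yes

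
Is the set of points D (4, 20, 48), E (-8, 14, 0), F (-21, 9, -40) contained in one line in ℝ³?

DE = (-12, -6, -48), DF = (-25, -11, -88).
Comparing components 3 and 1: (-48)(-25) − (-12)(-88) = 144 ≠ 0, so DE and DF are not parallel and the points are not collinear.

No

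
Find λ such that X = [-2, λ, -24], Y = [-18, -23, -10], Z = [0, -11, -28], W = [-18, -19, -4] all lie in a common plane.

The points are coplanar iff XY · (XZ × XW) = 0.
Expanding, this is linear in λ: (108)λ + (1188) = 0.
So λ = -11.

-11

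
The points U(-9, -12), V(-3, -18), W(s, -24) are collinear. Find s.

Collinearity: (W − U) must be parallel to (V − U) = (6, -6).
Cross-multiplying the components: (s − (-9))·(-6) = (-12)·(6).
Solving gives s = 3.

3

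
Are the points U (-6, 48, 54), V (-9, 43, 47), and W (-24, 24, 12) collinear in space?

No

UV = (-3, -5, -7), UW = (-18, -24, -42).
Comparing components 2 and 3: (-5)(-42) − (-7)(-24) = 42 ≠ 0, so UV and UW are not parallel and the points are not collinear.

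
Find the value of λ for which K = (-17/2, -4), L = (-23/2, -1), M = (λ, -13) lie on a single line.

1/2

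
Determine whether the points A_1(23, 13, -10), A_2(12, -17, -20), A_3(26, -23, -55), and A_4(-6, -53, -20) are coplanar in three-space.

The four points are coplanar iff the 3×3 determinant with rows A_1A_2, A_1A_3, A_1A_4 is zero.
Rows: (-11, -30, -10), (3, -36, -45), (-29, -66, -10).
Expanding along the first row: (-11)(-2610) − (-30)(-1335) + (-10)(-1242) = 1080.
Nonzero ⇒ not coplanar.

No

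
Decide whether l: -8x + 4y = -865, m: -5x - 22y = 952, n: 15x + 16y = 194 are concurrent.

No

Intersecting l and m: solving the 2×2 system gives (x, y) = (7611/98, -11941/196).
Substitute into n: (15)(7611/98) + (16)(-11941/196) = 18637/98.
But n requires 194 ≠ 18637/98, so the three lines have no common point.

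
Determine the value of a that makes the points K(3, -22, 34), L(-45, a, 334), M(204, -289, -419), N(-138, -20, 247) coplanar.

381

Normal to plane KMN: n = (-55965, 21060, -37245); plane equation n·P = -1897545.
Requiring n·L = -1897545: (21060)a + (-9921405) = -1897545.
So a = 381.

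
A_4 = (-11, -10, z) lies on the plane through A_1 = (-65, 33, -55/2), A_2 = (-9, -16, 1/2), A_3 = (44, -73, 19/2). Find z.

13/2

Coplanarity requires A_1A_2 · (A_1A_3 × A_1A_4) = 0.
A_1A_2 = (56, -49, 28), A_1A_3 = (109, -106, 37); the triple product is linear in z with coefficient -595 and constant term 7735/2.
Setting it to zero: z = 13/2.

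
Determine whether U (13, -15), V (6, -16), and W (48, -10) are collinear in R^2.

Yes

UV = (-7, -1), UW = (35, 5).
det[UV; UW] = (-7)(5) − (-1)(35) = 0.
The determinant is zero, so the points are collinear.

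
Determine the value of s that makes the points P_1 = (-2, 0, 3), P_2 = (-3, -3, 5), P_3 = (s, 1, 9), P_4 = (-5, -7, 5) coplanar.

0

The points are coplanar iff P_1P_2 · (P_1P_3 × P_1P_4) = 0.
Expanding, this is linear in s: (-8)s + (0) = 0.
So s = 0.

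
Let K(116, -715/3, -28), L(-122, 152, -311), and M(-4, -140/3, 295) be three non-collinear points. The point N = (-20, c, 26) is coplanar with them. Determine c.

Coplanarity requires KL · (KM × KN) = 0.
KL = (-238, 1171/3, -283), KM = (-120, 575/3, 323); the triple product is linear in c with coefficient 110834 and constant term 5874202/3.
Setting it to zero: c = -53/3.

-53/3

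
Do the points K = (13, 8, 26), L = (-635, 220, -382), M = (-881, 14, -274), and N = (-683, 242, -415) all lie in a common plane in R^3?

No

A normal to the plane through K, L, M is n = KL × KM = (-61152, 170352, 185640).
The plane has equation n·P = 5394480. For N: n·N = 5951400.
5951400 ≠ 5394480, so N is off the plane.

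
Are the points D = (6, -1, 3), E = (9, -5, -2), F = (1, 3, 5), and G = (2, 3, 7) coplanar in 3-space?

The four points are coplanar iff the 3×3 determinant with rows DE, DF, DG is zero.
Rows: (3, -4, -5), (-5, 4, 2), (-4, 4, 4).
Expanding along the first row: (3)(8) − (-4)(-12) + (-5)(-4) = -4.
Nonzero ⇒ not coplanar.

No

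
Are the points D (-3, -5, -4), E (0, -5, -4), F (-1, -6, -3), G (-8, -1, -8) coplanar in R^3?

With D as base: DE = (3, 0, 0), DF = (2, -1, 1), DG = (-5, 4, -4).
DF × DG = (0, 3, 3).
DE · (DF × DG) = 0.
The scalar triple product vanishes, so the four points are coplanar.

Yes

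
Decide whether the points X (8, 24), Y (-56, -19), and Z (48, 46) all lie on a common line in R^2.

No

XY = (-64, -43), XZ = (40, 22).
det[XY; XZ] = (-64)(22) − (-43)(40) = 312.
The determinant is nonzero, so they are not collinear.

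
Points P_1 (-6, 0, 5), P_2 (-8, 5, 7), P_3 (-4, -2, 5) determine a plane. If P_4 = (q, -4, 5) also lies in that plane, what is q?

A normal to the plane is n = P_1P_2 × P_1P_3 = (4, 4, -6).
P_4 lies in the plane iff n · P_1P_4 = 0.
This gives (4)q + (8) = 0, so q = -2.

-2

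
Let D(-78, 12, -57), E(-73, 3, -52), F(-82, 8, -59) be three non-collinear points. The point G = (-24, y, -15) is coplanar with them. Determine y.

The plane through D, E, F has equation 38x − 10y − 56z = 108.
Substituting G: (-10)y + (-72) = 108, so y = -18.

-18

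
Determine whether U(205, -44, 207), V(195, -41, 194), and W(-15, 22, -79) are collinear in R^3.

Yes

UV = (-10, 3, -13), UW = (-220, 66, -286).
Each component of UW is 22 times the corresponding component of UV, so UW = 22·UV and the points are collinear.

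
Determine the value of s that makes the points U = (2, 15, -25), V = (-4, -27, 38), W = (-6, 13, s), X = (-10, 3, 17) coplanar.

Coplanarity ⇔ det[UV; UW; UX] = 0.
Expanding, this is linear in s: (432)s + (1728) = 0.
So s = -4.

-4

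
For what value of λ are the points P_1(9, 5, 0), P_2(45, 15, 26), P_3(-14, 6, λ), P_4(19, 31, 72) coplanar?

The points are coplanar iff P_1P_2 · (P_1P_3 × P_1P_4) = 0.
Expanding, this is linear in λ: (-836)λ + (3344) = 0.
So λ = 4.

4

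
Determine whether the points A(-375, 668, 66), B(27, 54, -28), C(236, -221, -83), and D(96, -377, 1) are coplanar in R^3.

Yes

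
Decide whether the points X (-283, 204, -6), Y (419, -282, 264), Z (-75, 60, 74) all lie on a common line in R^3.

XY = (702, -486, 270), XZ = (208, -144, 80).
Each component of XZ is 8/27 times the corresponding component of XY, so XZ = 8/27·XY and the points are collinear.

Yes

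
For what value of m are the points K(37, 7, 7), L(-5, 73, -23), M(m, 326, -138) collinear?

-166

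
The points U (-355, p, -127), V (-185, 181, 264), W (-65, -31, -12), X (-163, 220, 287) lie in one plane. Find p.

-346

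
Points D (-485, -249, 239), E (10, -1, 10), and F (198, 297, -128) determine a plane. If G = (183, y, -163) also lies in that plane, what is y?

457

A normal to the plane is n = DE × DF = (34018, 25258, 100886).
G lies in the plane iff n · DG = 0.
This gives (25258)y + (-11542906) = 0, so y = 457.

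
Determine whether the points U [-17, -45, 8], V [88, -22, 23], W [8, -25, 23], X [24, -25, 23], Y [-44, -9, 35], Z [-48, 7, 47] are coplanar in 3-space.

No

The plane through U, V, W has normal n = UV × UW = (45, -1200, 1525) and equation n·P = 65435.
Checking the remaining points: n·X = 66155, n·Y = 62195, n·Z = 61115.
Since n·X = 66155 ≠ 65435, X is off the plane and the points are not all coplanar.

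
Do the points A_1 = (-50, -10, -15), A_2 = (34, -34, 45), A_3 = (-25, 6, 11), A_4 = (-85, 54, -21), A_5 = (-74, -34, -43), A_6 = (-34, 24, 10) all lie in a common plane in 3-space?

Yes

The plane through A_1, A_2, A_3 has normal n = A_1A_2 × A_1A_3 = (-1584, -684, 1944) and equation n·P = 56880.
Checking the remaining points: n·A_4 = 56880, n·A_5 = 56880, n·A_6 = 56880.
All equal 56880, so all 6 points lie in one plane.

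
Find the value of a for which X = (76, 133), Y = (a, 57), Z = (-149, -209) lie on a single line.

26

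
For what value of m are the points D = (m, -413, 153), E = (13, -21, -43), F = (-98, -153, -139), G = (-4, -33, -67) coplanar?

-99

The points are coplanar iff DE · (DF × DG) = 0.
Expanding, this is linear in m: (-2016)m + (-199584) = 0.
So m = -99.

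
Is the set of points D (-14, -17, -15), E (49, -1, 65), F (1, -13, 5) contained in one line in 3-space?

DE = (63, 16, 80), DF = (15, 4, 20).
Comparing components 3 and 1: (80)(15) − (63)(20) = -60 ≠ 0, so DE and DF are not parallel and the points are not collinear.

No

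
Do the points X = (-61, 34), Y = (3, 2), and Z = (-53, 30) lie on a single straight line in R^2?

Yes

XY = (64, -32), XZ = (8, -4).
Twice the signed area of △XYZ is (64)(-4) − (-32)(8) = 0.
The triangle is degenerate (zero area), so the points are collinear.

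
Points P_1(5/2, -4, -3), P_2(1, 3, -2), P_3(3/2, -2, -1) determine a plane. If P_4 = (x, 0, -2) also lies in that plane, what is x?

The plane through P_1, P_2, P_3 has equation 12x + 2y + 4z = 10.
Substituting P_4: (12)x + (-8) = 10, so x = 3/2.

3/2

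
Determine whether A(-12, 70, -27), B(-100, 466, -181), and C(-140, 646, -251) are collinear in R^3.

Yes

AB = (-88, 396, -154), AC = (-128, 576, -224).
Each component of AC is 16/11 times the corresponding component of AB, so AC = 16/11·AB and the points are collinear.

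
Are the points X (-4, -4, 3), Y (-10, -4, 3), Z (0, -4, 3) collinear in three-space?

Yes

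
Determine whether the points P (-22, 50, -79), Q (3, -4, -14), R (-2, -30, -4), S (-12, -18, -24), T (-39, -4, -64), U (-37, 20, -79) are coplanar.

No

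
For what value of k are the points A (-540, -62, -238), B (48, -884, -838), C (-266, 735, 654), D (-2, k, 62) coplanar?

Coplanarity ⇔ det[AB; AC; AD] = 0.
Expanding, this is linear in k: (-688896)k + (28244736) = 0.
So k = 41.

41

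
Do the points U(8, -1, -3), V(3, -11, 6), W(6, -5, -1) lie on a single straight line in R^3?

No

UV = (-5, -10, 9), UW = (-2, -4, 2).
Comparing components 2 and 3: (-10)(2) − (9)(-4) = 16 ≠ 0, so UV and UW are not parallel and the points are not collinear.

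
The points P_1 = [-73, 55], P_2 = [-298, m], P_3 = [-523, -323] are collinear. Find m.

-134

Collinearity: (P_2 − P_1) must be parallel to (P_3 − P_1) = (-450, -378).
Cross-multiplying the components: (m − 55)·(-450) = (-225)·(-378).
Solving gives m = -134.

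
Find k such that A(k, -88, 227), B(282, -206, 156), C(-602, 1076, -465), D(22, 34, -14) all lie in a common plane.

426

Coplanarity ⇔ det[AB; AC; AD] = 0.
Expanding, this is linear in k: (68900)k + (-29351400) = 0.
So k = 426.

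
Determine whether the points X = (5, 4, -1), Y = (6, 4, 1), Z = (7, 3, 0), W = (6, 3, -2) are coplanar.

Yes

With X as base: XY = (1, 0, 2), XZ = (2, -1, 1), XW = (1, -1, -1).
XZ × XW = (2, 3, -1).
XY · (XZ × XW) = 0.
The scalar triple product vanishes, so the four points are coplanar.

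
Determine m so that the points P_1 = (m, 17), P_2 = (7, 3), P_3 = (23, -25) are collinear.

The three points are collinear iff det[P_1P_2; P_1P_3] = 0.
This determinant is linear in m: (28)m + (28) = 0, so m = -1.

-1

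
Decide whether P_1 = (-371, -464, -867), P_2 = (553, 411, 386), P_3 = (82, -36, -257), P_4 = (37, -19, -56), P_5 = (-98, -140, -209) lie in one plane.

Yes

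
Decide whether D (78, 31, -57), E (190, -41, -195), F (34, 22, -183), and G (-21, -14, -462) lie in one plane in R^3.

No

The four points are coplanar iff the 3×3 determinant with rows DE, DF, DG is zero.
Rows: (112, -72, -138), (-44, -9, -126), (-99, -45, -405).
Expanding along the first row: (112)(-2025) − (-72)(5346) + (-138)(1089) = 7830.
Nonzero ⇒ not coplanar.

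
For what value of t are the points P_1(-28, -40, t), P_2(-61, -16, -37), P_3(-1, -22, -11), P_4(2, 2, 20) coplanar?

The points are coplanar iff P_1P_2 · (P_1P_3 × P_1P_4) = 0.
Expanding, this is linear in t: (-1458)t + (-69984) = 0.
So t = -48.

-48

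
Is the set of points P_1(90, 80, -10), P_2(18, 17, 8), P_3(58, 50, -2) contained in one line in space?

No

P_1P_2 = (-72, -63, 18), P_1P_3 = (-32, -30, 8).
Comparing components 2 and 3: (-63)(8) − (18)(-30) = 36 ≠ 0, so P_1P_2 and P_1P_3 are not parallel and the points are not collinear.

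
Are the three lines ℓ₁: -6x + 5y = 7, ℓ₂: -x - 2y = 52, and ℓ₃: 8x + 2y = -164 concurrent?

No

The three lines meet at one point iff the augmented coefficient matrix [aᵢ bᵢ cᵢ] has rank < 3, i.e. its determinant vanishes.
Here the determinant is 14.
Nonzero, so no common point exists.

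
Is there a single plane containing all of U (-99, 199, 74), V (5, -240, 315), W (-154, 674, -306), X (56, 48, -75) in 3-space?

A normal to the plane through U, V, W is n = UV × UW = (52345, 26265, 25255).
The plane has equation n·P = 1913450. For X: n·X = 2297915.
2297915 ≠ 1913450, so X is off the plane.

No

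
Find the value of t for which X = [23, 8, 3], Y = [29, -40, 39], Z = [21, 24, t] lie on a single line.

-9

Collinearity requires XY × XZ = 0; each component is linear in t.
The x-component gives (-48)t + (-432) = 0, so t = -9.
The remaining components then also vanish.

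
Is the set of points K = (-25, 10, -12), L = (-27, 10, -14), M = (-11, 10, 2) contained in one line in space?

KL = (-2, 0, -2), KM = (14, 0, 14).
Each component of KM is -7 times the corresponding component of KL, so KM = -7·KL and the points are collinear.

Yes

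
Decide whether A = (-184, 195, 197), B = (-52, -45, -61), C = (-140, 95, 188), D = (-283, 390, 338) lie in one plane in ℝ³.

No

The four points are coplanar iff the 3×3 determinant with rows AB, AC, AD is zero.
Rows: (132, -240, -258), (44, -100, -9), (-99, 195, 141).
Expanding along the first row: (132)(-12345) − (-240)(5313) + (-258)(-1320) = -13860.
Nonzero ⇒ not coplanar.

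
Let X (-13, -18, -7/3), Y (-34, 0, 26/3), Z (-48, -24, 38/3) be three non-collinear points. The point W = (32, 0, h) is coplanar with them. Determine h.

-62/3

A normal to the plane is n = XY × XZ = (336, -70, 756).
W lies in the plane iff n · XW = 0.
This gives (756)h + (15624) = 0, so h = -62/3.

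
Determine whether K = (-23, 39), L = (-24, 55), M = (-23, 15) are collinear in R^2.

KL = (-1, 16), KM = (0, -24).
If collinear, KM would be a scalar multiple of KL. But (-1)·(-24) ≠ (16)·(0) (difference 24), so they are not parallel; the points are not collinear.

No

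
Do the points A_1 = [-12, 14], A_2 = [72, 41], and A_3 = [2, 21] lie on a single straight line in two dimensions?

No

A_1A_2 = (84, 27), A_1A_3 = (14, 7).
If collinear, A_1A_3 would be a scalar multiple of A_1A_2. But (84)·(7) ≠ (27)·(14) (difference 210), so they are not parallel; the points are not collinear.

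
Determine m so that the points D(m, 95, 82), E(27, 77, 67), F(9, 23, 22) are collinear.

33

Direction EF = (-18, -54, -45). From the y-coordinate of D, the parameter along the line is τ = (95 − 77)/(-54) = -1/3.
Then m = 27 + (-1/3)·(-18) = 33.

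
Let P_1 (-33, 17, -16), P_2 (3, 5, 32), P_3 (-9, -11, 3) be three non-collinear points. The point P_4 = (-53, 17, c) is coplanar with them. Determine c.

A normal to the plane is n = P_1P_2 × P_1P_3 = (1116, 468, -720).
P_4 lies in the plane iff n · P_1P_4 = 0.
This gives (-720)c + (-33840) = 0, so c = -47.

-47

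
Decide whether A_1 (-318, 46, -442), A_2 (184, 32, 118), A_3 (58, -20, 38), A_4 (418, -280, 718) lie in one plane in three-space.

No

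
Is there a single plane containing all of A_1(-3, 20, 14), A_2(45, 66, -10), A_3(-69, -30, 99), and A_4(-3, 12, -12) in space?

A normal to the plane through A_1, A_2, A_3 is n = A_1A_2 × A_1A_3 = (2710, -2496, 636).
The plane has equation n·P = -49146. For A_4: n·A_4 = -45714.
-45714 ≠ -49146, so A_4 is off the plane.

No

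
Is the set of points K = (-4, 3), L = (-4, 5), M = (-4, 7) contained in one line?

KL = (0, 2), KM = (0, 4).
det[KL; KM] = (0)(4) − (2)(0) = 0.
The determinant is zero, so the points are collinear.

Yes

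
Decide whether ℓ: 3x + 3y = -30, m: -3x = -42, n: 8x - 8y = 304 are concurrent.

Yes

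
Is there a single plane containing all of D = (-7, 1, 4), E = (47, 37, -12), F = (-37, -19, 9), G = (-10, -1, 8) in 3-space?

The four points are coplanar iff the 3×3 determinant with rows DE, DF, DG is zero.
Rows: (54, 36, -16), (-30, -20, 5), (-3, -2, 4).
Expanding along the first row: (54)(-70) − (36)(-105) + (-16)(0) = 0.
Zero determinant ⇒ coplanar.

Yes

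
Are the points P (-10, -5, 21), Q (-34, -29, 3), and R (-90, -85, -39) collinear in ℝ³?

Yes

PQ = (-24, -24, -18), PR = (-80, -80, -60).
PQ × PR = (0, 0, 0).
The cross product vanishes, so the three points are collinear.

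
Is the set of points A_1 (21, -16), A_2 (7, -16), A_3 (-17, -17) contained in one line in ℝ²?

A_1A_2 = (-14, 0), A_1A_3 = (-38, -1).
Twice the signed area of △A_1A_2A_3 is (-14)(-1) − (0)(-38) = 14.
The area is nonzero, so the three points are not collinear.

No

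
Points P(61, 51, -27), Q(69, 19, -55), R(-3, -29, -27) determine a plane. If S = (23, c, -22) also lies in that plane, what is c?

Coplanarity requires PQ · (PR × PS) = 0.
PQ = (8, -32, -28), PR = (-64, -80, 0); the triple product is linear in c with coefficient 1792 and constant term -19712.
Setting it to zero: c = 11.

11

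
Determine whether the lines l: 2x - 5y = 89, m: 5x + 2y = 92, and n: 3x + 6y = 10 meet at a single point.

Intersecting l and m: solving the 2×2 system gives (x, y) = (22, -9).
Substitute into n: (3)(22) + (6)(-9) = 12.
But n requires 10 ≠ 12, so the three lines have no common point.

No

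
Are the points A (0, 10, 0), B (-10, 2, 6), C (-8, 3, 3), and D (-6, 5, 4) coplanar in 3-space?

The four points are coplanar iff the 3×3 determinant with rows AB, AC, AD is zero.
Rows: (-10, -8, 6), (-8, -7, 3), (-6, -5, 4).
Expanding along the first row: (-10)(-13) − (-8)(-14) + (6)(-2) = 6.
Nonzero ⇒ not coplanar.

No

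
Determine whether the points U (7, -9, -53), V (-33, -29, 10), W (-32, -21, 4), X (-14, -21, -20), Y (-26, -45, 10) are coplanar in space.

No

The plane through U, V, W has normal n = UV × UW = (-384, -177, -300) and equation n·P = 14805.
Checking the remaining points: n·X = 15093, n·Y = 14949.
Since n·X = 15093 ≠ 14805, X is off the plane and the points are not all coplanar.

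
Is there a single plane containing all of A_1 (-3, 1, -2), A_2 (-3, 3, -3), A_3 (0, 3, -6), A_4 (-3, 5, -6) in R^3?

No

With A_1 as base: A_1A_2 = (0, 2, -1), A_1A_3 = (3, 2, -4), A_1A_4 = (0, 4, -4).
A_1A_3 × A_1A_4 = (8, 12, 12).
A_1A_2 · (A_1A_3 × A_1A_4) = 12.
Since 12 ≠ 0, the four points are not coplanar.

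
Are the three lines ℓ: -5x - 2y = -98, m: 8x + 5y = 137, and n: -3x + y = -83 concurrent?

Yes

Intersecting ℓ and m: solving the 2×2 system gives (x, y) = (24, -11).
Substitute into n: (-3)(24) + (1)(-11) = -83.
This equals -83, so (24, -11) lies on all three lines and they are concurrent.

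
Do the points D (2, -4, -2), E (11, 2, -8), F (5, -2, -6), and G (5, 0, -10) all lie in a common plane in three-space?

No

A normal to the plane through D, E, F is n = DE × DF = (-12, 18, 0).
The plane has equation n·P = -96. For G: n·G = -60.
-60 ≠ -96, so G is off the plane.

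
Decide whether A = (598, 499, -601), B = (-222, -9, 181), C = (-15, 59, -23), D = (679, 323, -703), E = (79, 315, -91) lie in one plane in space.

The plane through A, B, C has normal n = AB × AC = (50456, -5406, 49396) and equation n·P = -2211902.
Checking the remaining points: n·D = -2211902, n·E = -2211902.
All equal -2211902, so all 5 points lie in one plane.

Yes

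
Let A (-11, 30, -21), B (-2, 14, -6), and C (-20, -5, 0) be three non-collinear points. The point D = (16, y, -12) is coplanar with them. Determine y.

The plane through A, B, C has equation 189x − 324y − 459z = -2160.
Substituting D: (-324)y + (8532) = -2160, so y = 33.

33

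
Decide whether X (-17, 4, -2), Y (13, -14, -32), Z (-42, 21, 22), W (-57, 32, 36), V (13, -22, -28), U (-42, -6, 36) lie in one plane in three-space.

No

The plane through X, Y, Z has normal n = XY × XZ = (78, 30, 60) and equation n·P = -1326.
Checking the remaining points: n·W = -1326, n·V = -1326, n·U = -1296.
Since n·U = -1296 ≠ -1326, U is off the plane and the points are not all coplanar.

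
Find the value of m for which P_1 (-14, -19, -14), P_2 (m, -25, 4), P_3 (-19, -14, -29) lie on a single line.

Direction P_1P_3 = (-5, 5, -15). From the y-coordinate of P_2, the parameter along the line is τ = (-25 − (-19))/5 = -6/5.
Then m = (-14) + (-6/5)·(-5) = -8.

-8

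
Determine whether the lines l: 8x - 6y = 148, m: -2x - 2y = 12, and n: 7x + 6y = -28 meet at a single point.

The three lines meet at one point iff the augmented coefficient matrix [aᵢ bᵢ cᵢ] has rank < 3, i.e. its determinant vanishes.
Here the determinant is 0.
It vanishes, so the lines are concurrent at (8, -14).

Yes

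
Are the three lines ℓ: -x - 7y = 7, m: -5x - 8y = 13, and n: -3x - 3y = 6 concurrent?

Intersecting ℓ and m: solving the 2×2 system gives (x, y) = (-35/27, -22/27).
Substitute into n: (-3)(-35/27) + (-3)(-22/27) = 19/3.
But n requires 6 ≠ 19/3, so the three lines have no common point.

No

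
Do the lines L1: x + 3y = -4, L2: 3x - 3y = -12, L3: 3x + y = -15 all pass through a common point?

The three lines meet at one point iff the augmented coefficient matrix [aᵢ bᵢ cᵢ] has rank < 3, i.e. its determinant vanishes.
Here the determinant is 36.
Nonzero, so no common point exists.

No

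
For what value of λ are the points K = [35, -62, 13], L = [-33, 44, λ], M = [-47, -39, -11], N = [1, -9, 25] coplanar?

37

Normal to plane KMN: n = (1548, 1800, -3564); plane equation n·P = -103752.
Requiring n·L = -103752: (-3564)λ + (28116) = -103752.
So λ = 37.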